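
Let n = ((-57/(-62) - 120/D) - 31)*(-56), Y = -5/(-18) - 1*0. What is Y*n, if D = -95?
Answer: 2376290/5301 ≈ 448.27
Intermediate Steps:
Y = 5/18 (Y = -5*(-1/18) + 0 = 5/18 + 0 = 5/18 ≈ 0.27778)
n = 950516/589 (n = ((-57/(-62) - 120/(-95)) - 31)*(-56) = ((-57*(-1/62) - 120*(-1/95)) - 31)*(-56) = ((57/62 + 24/19) - 31)*(-56) = (2571/1178 - 31)*(-56) = -33947/1178*(-56) = 950516/589 ≈ 1613.8)
Y*n = (5/18)*(950516/589) = 2376290/5301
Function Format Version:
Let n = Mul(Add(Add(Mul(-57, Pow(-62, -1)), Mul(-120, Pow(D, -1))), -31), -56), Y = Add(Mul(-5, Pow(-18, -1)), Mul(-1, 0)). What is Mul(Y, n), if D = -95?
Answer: Rational(2376290, 5301) ≈ 448.27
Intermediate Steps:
Y = Rational(5, 18) (Y = Add(Mul(-5, Rational(-1, 18)), 0) = Add(Rational(5, 18), 0) = Rational(5, 18) ≈ 0.27778)
n = Rational(950516, 589) (n = Mul(Add(Add(Mul(-57, Pow(-62, -1)), Mul(-120, Pow(-95, -1))), -31), -56) = Mul(Add(Add(Mul(-57, Rational(-1, 62)), Mul(-120, Rational(-1, 95))), -31), -56) = Mul(Add(Add(Rational(57, 62), Rational(24, 19)), -31), -56) = Mul(Add(Rational(2571, 1178), -31), -56) = Mul(Rational(-33947, 1178), -56) = Rational(950516, 589) ≈ 1613.8)
Mul(Y, n) = Mul(Rational(5, 18), Rational(950516, 589)) = Rational(2376290, 5301)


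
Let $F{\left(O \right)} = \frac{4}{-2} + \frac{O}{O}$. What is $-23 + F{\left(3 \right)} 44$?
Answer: $-67$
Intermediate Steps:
$F{\left(O \right)} = -1$ ($F{\left(O \right)} = 4 \left(- \frac{1}{2}\right) + 1 = -2 + 1 = -1$)
$-23 + F{\left(3 \right)} 44 = -23 - 44 = -67$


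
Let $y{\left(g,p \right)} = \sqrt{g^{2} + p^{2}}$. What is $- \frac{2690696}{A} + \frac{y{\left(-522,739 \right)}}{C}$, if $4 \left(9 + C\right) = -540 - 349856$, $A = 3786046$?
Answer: $- \frac{1345348}{1893023} - \frac{\sqrt{818605}}{87608} \approx -0.72101$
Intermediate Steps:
$C = -87608$ ($C = -9 + \frac{-540 - 349856}{4} = -9 + \frac{1}{4} \left(-350396\right) = -9 - 87599 = -87608$)
$- \frac{2690696}{A} + \frac{y{\left(-522,739 \right)}}{C} = - \frac{2690696}{3786046} + \frac{\sqrt{\left(-522\right)^{2} + 739^{2}}}{-87608} = \left(-2690696\right) \frac{1}{3786046} + \sqrt{272484 + 546121} \left(- \frac{1}{87608}\right) = - \frac{1345348}{1893023} + \sqrt{818605} \left(- \frac{1}{87608}\right) = - \frac{1345348}{1893023} - \frac{\sqrt{818605}}{87608}$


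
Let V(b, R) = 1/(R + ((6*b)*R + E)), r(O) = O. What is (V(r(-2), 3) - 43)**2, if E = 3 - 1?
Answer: 1779556/961 ≈ 1851.8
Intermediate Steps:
E = 2
V(b, R) = 1/(2 + R + 6*R*b) (V(b, R) = 1/(R + ((6*b)*R + 2)) = 1/(R + (6*R*b + 2)) = 1/(R + (2 + 6*R*b)) = 1/(2 + R + 6*R*b))
(V(r(-2), 3) - 43)**2 = (1/(2 + 3 + 6*3*(-2)) - 43)**2 = (1/(2 + 3 - 36) - 43)**2 = (1/(-31) - 43)**2 = (-1/31 - 43)**2 = (-1334/31)**2 = 1779556/961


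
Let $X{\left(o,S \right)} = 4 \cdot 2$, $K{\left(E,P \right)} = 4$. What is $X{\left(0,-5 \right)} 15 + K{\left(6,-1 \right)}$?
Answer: $124$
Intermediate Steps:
$X{\left(o,S \right)} = 8$
$X{\left(0,-5 \right)} 15 + K{\left(6,-1 \right)} = 8 \cdot 15 + 4 = 120 + 4 = 124$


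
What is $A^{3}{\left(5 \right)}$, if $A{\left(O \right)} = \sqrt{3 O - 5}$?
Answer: $10 \sqrt{10} \approx 31.623$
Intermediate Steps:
$A{\left(O \right)} = \sqrt{-5 + 3 O}$
$A^{3}{\left(5 \right)} = \left(\sqrt{-5 + 3 \cdot 5}\right)^{3} = \left(\sqrt{-5 + 15}\right)^{3} = \left(\sqrt{10}\right)^{3} = 10 \sqrt{10}$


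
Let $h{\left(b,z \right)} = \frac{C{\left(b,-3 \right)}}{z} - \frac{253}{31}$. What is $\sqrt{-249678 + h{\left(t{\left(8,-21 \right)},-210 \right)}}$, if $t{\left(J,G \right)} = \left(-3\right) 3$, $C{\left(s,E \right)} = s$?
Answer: $\frac{i \sqrt{1175746963090}}{2170} \approx 499.69 i$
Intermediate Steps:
$t{\left(J,G \right)} = -9$
$h{\left(b,z \right)} = - \frac{253}{31} + \frac{b}{z}$ ($h{\left(b,z \right)} = \frac{b}{z} - \frac{253}{31} = - \frac{253}{31} + \frac{b}{z}$)
$\sqrt{-249678 + h{\left(t{\left(8,-21 \right)},-210 \right)}} = \sqrt{-249678 - \left(\frac{253}{31} + \frac{9}{-210}\right)} = \sqrt{-249678 - \frac{17617}{2170}} = \sqrt{- \frac{541818877}{2170}} = \frac{i \sqrt{1175746963090}}{2170}$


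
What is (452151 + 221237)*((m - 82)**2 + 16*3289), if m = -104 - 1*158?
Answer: 115122412480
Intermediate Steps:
m = -262 (m = -104 - 158 = -262)
(452151 + 221237)*((m - 82)**2 + 16*3289) = (452151 + 221237)*((-262 - 82)**2 + 16*3289) = 673388*((-344)**2 + 52624) = 673388*(118336 + 52624) = 673388*170960 = 115122412480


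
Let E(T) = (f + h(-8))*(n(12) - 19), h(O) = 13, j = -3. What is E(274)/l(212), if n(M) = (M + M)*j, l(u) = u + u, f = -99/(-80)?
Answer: -103649/33920 ≈ -3.0557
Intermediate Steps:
f = 99/80 (f = -99*(-1/80) = 99/80 ≈ 1.2375)
l(u) = 2*u
n(M) = -6*M (n(M) = (M + M)*(-3) = (2*M)*(-3) = -6*M)
E(T) = -103649/80 (E(T) = (99/80 + 13)*(-6*12 - 19) = 1139*(-72 - 19)/80 = (1139/80)*(-91) = -103649/80)
E(274)/l(212) = -103649/(80*(2*212)) = -103649/80/424 = -103649/80*1/424 = -103649/33920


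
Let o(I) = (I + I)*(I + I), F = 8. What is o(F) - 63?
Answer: 193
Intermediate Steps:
o(I) = 4*I² (o(I) = (2*I)*(2*I) = 4*I²)
o(F) - 63 = 4*8² - 63 = 4*64 - 63 = 256 - 63 = 193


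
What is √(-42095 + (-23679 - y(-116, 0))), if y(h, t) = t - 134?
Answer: 2*I*√16410 ≈ 256.2*I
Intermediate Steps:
y(h, t) = -134 + t
√(-42095 + (-23679 - y(-116, 0))) = √(-42095 + (-23679 - (-134 + 0))) = √(-42095 + (-23679 - 1*(-134))) = √(-42095 + (-23679 + 134)) = √(-42095 - 23545) = √(-65640) = 2*I*√16410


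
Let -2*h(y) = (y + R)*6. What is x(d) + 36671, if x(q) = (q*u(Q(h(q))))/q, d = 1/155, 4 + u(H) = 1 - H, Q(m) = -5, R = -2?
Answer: 36673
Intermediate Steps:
h(y) = 6 - 3*y (h(y) = -(y - 2)*6/2 = -(-2 + y)*6/2 = -(-12 + 6*y)/2 = 6 - 3*y)
u(H) = -3 - H (u(H) = -4 + (1 - H) = -3 - H)
d = 1/155 ≈ 0.0064516
x(q) = 2 (x(q) = (q*(-3 - 1*(-5)))/q = (q*(-3 + 5))/q = (q*2)/q = (2*q)/q = 2)
x(d) + 36671 = 2 + 36671 = 36673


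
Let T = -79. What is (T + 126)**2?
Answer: 2209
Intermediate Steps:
(T + 126)**2 = (-79 + 126)**2 = 47**2 = 2209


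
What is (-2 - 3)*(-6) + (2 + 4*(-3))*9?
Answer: -60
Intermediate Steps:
(-2 - 3)*(-6) + (2 + 4*(-3))*9 = -5*(-6) + (2 - 12)*9 = 30 - 10*9 = 30 - 90 = -60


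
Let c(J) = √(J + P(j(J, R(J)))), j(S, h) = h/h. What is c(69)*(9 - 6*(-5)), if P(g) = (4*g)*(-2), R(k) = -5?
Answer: 39*√61 ≈ 304.60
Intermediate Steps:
j(S, h) = 1
P(g) = -8*g
c(J) = √(-8 + J) (c(J) = √(J - 8*1) = √(J - 8) = √(-8 + J))
c(69)*(9 - 6*(-5)) = √(-8 + 69)*(9 - 6*(-5)) = √61*(9 + 30) = √61*39 = 39*√61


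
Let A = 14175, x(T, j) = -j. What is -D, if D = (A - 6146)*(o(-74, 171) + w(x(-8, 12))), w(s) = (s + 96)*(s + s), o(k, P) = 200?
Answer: 14580664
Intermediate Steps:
w(s) = 2*s*(96 + s) (w(s) = (96 + s)*(2*s) = 2*s*(96 + s))
D = -14580664 (D = (14175 - 6146)*(200 + 2*(-1*12)*(96 - 1*12)) = 8029*(200 + 2*(-12)*(96 - 12)) = 8029*(200 + 2*(-12)*84) = 8029*(200 - 2016) = 8029*(-1816) = -14580664)
-D = -1*(-14580664) = 14580664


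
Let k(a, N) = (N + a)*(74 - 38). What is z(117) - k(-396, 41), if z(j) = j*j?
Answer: 26469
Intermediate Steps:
z(j) = j**2
k(a, N) = 36*N + 36*a (k(a, N) = (N + a)*36 = 36*N + 36*a)
z(117) - k(-396, 41) = 117**2 - (36*41 + 36*(-396)) = 13689 - (1476 - 14256) = 13689 - 1*(-12780) = 13689 + 12780 = 26469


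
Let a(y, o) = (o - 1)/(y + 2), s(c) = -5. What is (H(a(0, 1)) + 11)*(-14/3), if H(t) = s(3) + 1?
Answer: -98/3 ≈ -32.667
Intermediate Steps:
a(y, o) = (-1 + o)/(2 + y)
H(t) = -4 (H(t) = -5 + 1 = -4)
(H(a(0, 1)) + 11)*(-14/3) = (-4 + 11)*(-14/3) = 7*(-14*⅓) = 7*(-14/3) = -98/3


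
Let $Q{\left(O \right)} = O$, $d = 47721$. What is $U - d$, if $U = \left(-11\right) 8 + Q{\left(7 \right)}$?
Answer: $-47802$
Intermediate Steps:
$U = -81$ ($U = \left(-11\right) 8 + 7 = -88 + 7 = -81$)
$U - d = -81 - 47721 = -47802$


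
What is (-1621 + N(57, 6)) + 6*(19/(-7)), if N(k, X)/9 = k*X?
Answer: 10085/7 ≈ 1440.7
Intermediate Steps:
N(k, X) = 9*X*k (N(k, X) = 9*(k*X) = 9*(X*k) = 9*X*k)
(-1621 + N(57, 6)) + 6*(19/(-7)) = (-1621 + 9*6*57) + 6*(19/(-7)) = (-1621 + 3078) + 6*(19*(-1/7)) = 1457 + 6*(-19/7) = 1457 - 114/7 = 10085/7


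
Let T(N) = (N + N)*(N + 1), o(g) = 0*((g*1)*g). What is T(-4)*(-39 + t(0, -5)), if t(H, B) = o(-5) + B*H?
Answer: -936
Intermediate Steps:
o(g) = 0 (o(g) = 0*(g*g) = 0*g² = 0)
t(H, B) = B*H (t(H, B) = 0 + B*H = B*H)
T(N) = 2*N*(1 + N) (T(N) = (2*N)*(1 + N) = 2*N*(1 + N))
T(-4)*(-39 + t(0, -5)) = (2*(-4)*(1 - 4))*(-39 - 5*0) = (2*(-4)*(-3))*(-39 + 0) = 24*(-39) = -936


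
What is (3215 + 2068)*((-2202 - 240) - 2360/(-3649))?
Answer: -47063594934/3649 ≈ -1.2898e+7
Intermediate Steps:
(3215 + 2068)*((-2202 - 240) - 2360/(-3649)) = 5283*(-2442 - 2360*(-1/3649)) = 5283*(-2442 + 2360/3649) = 5283*(-8908498/3649) = -47063594934/3649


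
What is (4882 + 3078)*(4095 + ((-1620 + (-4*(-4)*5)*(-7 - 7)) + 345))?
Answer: 13532000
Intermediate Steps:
(4882 + 3078)*(4095 + ((-1620 + (-4*(-4)*5)*(-7 - 7)) + 345)) = 7960*(4095 + ((-1620 + (16*5)*(-14)) + 345)) = 7960*(4095 + ((-1620 + 80*(-14)) + 345)) = 7960*(4095 + ((-1620 - 1120) + 345)) = 7960*(4095 + (-2740 + 345)) = 7960*(4095 - 2395) = 7960*1700 = 13532000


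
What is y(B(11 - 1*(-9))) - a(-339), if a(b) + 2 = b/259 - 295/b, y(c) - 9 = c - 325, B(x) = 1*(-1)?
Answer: -27618799/87801 ≈ -314.56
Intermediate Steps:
B(x) = -1
y(c) = -316 + c (y(c) = 9 + (c - 325) = 9 + (-325 + c) = -316 + c)
a(b) = -2 - 295/b + b/259 (a(b) = -2 + (b/259 - 295/b) = -2 + (-295/b + b/259) = -2 - 295/b + b/259)
y(B(11 - 1*(-9))) - a(-339) = (-316 - 1) - (-2 - 295/(-339) + (1/259)*(-339)) = -317 - (-2 - 295*(-1/339) - 339/259) = -317 - (-2 + 295/339 - 339/259) = -317 - 1*(-214118/87801) = -317 + 214118/87801 = -27618799/87801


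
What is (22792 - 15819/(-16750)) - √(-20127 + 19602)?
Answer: 381781819/16750 - 5*I*√21 ≈ 22793.0 - 22.913*I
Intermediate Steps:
(22792 - 15819/(-16750)) - √(-20127 + 19602) = (22792 - 15819*(-1/16750)) - √(-525) = (22792 + 15819/16750) - 5*I*√21 = 381781819/16750 - 5*I*√21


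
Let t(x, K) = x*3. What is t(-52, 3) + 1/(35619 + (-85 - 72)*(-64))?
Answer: -7124051/45667 ≈ -156.00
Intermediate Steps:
t(x, K) = 3*x
t(-52, 3) + 1/(35619 + (-85 - 72)*(-64)) = 3*(-52) + 1/(35619 + (-85 - 72)*(-64)) = -156 + 1/(35619 - 157*(-64)) = -156 + 1/(35619 + 10048) = -156 + 1/45667 = -7124051/45667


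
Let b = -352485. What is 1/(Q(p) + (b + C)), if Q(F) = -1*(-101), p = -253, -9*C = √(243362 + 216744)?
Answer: -14271552/5029066349915 + 9*√460106/10058132699830 ≈ -2.8372e-6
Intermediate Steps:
C = -√460106/9 (C = -√(243362 + 216744)/9 = -√460106/9 ≈ -75.368)
Q(F) = 101
1/(Q(p) + (b + C)) = 1/(101 + (-352485 - √460106/9)) = 1/(-352384 - √460106/9)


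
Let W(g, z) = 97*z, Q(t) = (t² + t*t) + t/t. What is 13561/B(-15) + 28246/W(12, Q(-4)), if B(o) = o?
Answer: -4776119/5335 ≈ -895.24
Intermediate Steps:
Q(t) = 1 + 2*t² (Q(t) = (t² + t²) + 1 = 2*t² + 1 = 1 + 2*t²)
13561/B(-15) + 28246/W(12, Q(-4)) = 13561/(-15) + 28246/((97*(1 + 2*(-4)²))) = 13561*(-1/15) + 28246/((97*(1 + 2*16))) = -13561/15 + 28246/((97*(1 + 32))) = -13561/15 + 28246/((97*33)) = -13561/15 + 28246/3201 = -4776119/5335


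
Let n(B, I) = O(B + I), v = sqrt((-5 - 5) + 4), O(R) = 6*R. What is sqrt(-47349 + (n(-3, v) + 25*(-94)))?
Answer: sqrt(-49717 + 6*I*sqrt(6)) ≈ 0.033 + 222.97*I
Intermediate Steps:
v = I*sqrt(6) (v = sqrt(-10 + 4) = sqrt(-6) = I*sqrt(6) ≈ 2.4495*I)
n(B, I) = 6*B + 6*I (n(B, I) = 6*(B + I) = 6*B + 6*I)
sqrt(-47349 + (n(-3, v) + 25*(-94))) = sqrt(-47349 + ((6*(-3) + 6*(I*sqrt(6))) + 25*(-94))) = sqrt(-47349 + ((-18 + 6*I*sqrt(6)) - 2350)) = sqrt(-47349 + (-2368 + 6*I*sqrt(6))) = sqrt(-49717 + 6*I*sqrt(6))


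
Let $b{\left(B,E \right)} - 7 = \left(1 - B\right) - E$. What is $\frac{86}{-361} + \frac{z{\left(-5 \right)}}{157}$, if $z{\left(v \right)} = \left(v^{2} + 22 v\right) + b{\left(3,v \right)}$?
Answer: $- \frac{40577}{56677} \approx -0.71593$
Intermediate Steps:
$b{\left(B,E \right)} = 8 - B - E$ ($b{\left(B,E \right)} = 7 - \left(-1 + B + E\right) = 8 - B - E$)
$z{\left(v \right)} = 5 + v^{2} + 21 v$ ($z{\left(v \right)} = \left(v^{2} + 22 v\right) - \left(-5 + v\right) = 5 + v^{2} + 21 v$)
$\frac{86}{-361} + \frac{z{\left(-5 \right)}}{157} = \frac{86}{-361} + \frac{5 + \left(-5\right)^{2} + 21 \left(-5\right)}{157} = 86 \left(- \frac{1}{361}\right) + \left(5 + 25 - 105\right) \frac{1}{157} = - \frac{86}{361} - \frac{75}{157} = - \frac{40577}{56677}$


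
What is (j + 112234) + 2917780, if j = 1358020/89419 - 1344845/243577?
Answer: 65995163095397167/21780411763 ≈ 3.0300e+6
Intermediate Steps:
j = 210527742485/21780411763 (j = 1358020*(1/89419) - 1344845*1/243577 = 1358020/89419 - 1344845/243577 = 210527742485/21780411763 ≈ 9.6659)
(j + 112234) + 2917780 = (210527742485/21780411763 + 112234) + 2917780 = 2444713261551027/21780411763 + 2917780 = 65995163095397167/21780411763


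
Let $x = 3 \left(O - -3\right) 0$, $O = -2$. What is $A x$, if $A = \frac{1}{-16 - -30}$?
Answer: $0$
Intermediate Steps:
$A = \frac{1}{14}$ ($A = \frac{1}{-16 + \left(-5 + 35\right)} = \frac{1}{-16 + 30} = \frac{1}{14} \approx 0.071429$)
$x = 0$ ($x = 3 \left(-2 - -3\right) 0 = 3 \left(-2 + 3\right) 0 = 3 \cdot 1 \cdot 0 = 3 \cdot 0 = 0$)
$A x = \frac{1}{14} \cdot 0 = 0$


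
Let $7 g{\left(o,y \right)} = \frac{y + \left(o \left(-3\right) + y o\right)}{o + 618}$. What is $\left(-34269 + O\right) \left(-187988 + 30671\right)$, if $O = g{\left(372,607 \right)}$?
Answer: $\frac{355474804175}{66} \approx 5.386 \cdot 10^{9}$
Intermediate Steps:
$g{\left(o,y \right)} = \frac{y - 3 o + o y}{7 \left(618 + o\right)}$ ($g{\left(o,y \right)} = \frac{\left(y + \left(o \left(-3\right) + y o\right)\right) \frac{1}{o + 618}}{7} = \frac{\left(y + \left(- 3 o + o y\right)\right) \frac{1}{618 + o}}{7} = \frac{\left(y - 3 o + o y\right) \frac{1}{618 + o}}{7} = \frac{\frac{1}{618 + o} \left(y - 3 o + o y\right)}{7} = \frac{y - 3 o + o y}{7 \left(618 + o\right)}$)
$O = \frac{6437}{198}$ ($O = \frac{607 - 1116 + 372 \cdot 607}{7 \left(618 + 372\right)} = \frac{607 - 1116 + 225804}{7 \cdot 990} = \frac{1}{7} \cdot \frac{1}{990} \cdot 225295 = \frac{6437}{198} \approx 32.51$)
$\left(-34269 + O\right) \left(-187988 + 30671\right) = \left(-34269 + \frac{6437}{198}\right) \left(-187988 + 30671\right) = \left(- \frac{6778825}{198}\right) \left(-157317\right) = \frac{355474804175}{66}$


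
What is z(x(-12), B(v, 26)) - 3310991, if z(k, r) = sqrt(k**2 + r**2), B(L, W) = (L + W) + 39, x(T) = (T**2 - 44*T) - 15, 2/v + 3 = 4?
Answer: -3310991 + sqrt(436138) ≈ -3.3103e+6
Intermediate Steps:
v = 2 (v = 2/(-3 + 4) = 2/1 = 2*1 = 2)
x(T) = -15 + T**2 - 44*T
B(L, W) = 39 + L + W
z(x(-12), B(v, 26)) - 3310991 = sqrt((-15 + (-12)**2 - 44*(-12))**2 + (39 + 2 + 26)**2) - 3310991 = sqrt((-15 + 144 + 528)**2 + 67**2) - 3310991 = sqrt(657**2 + 4489) - 3310991 = sqrt(431649 + 4489) - 3310991 = sqrt(436138) - 3310991 = -3310991 + sqrt(436138)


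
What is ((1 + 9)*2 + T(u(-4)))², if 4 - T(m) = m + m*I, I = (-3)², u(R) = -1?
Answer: 1156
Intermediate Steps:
I = 9
T(m) = 4 - 10*m (T(m) = 4 - (m + m*9) = 4 - (m + 9*m) = 4 - 10*m)
((1 + 9)*2 + T(u(-4)))² = ((1 + 9)*2 + (4 - 10*(-1)))² = (10*2 + (4 + 10))² = (20 + 14)² = 34² = 1156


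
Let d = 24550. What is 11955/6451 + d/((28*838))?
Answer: 219442085/75683132 ≈ 2.8995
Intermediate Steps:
11955/6451 + d/((28*838)) = 11955/6451 + 24550/((28*838)) = 11955*(1/6451) + 24550/23464 = 11955/6451 + 24550*(1/23464) = 11955/6451 + 12275/11732 = 219442085/75683132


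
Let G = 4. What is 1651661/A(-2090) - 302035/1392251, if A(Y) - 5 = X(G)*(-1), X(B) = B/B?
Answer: 2299525470771/5569004 ≈ 4.1292e+5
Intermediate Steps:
X(B) = 1
A(Y) = 4 (A(Y) = 5 + 1*(-1) = 5 - 1 = 4)
1651661/A(-2090) - 302035/1392251 = 1651661/4 - 302035/1392251 = 2299525470771/5569004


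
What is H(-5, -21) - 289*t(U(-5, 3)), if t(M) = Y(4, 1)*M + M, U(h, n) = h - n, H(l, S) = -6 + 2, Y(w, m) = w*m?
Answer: 11556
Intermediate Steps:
Y(w, m) = m*w
H(l, S) = -4
t(M) = 5*M (t(M) = (1*4)*M + M = 4*M + M = 5*M)
H(-5, -21) - 289*t(U(-5, 3)) = -4 - 1445*(-5 - 1*3) = -4 - 1445*(-5 - 3) = -4 - 1445*(-8) = -4 - 289*(-40) = -4 + 11560 = 11556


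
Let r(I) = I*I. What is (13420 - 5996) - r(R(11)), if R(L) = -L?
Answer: 7303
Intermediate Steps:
r(I) = I**2
(13420 - 5996) - r(R(11)) = (13420 - 5996) - (-1*11)**2 = 7424 - 1*(-11)**2 = 7424 - 1*121 = 7424 - 121 = 7303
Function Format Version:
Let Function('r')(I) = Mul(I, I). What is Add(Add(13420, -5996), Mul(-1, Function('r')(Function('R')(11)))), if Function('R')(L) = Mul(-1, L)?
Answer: 7303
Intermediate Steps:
Function('r')(I) = Pow(I, 2)
Add(Add(13420, -5996), Mul(-1, Function('r')(Function('R')(11)))) = Add(Add(13420, -5996), Mul(-1, Pow(Mul(-1, 11), 2))) = Add(7424, Mul(-1, Pow(-11, 2))) = Add(7424, Mul(-1, 121)) = Add(7424, -121) = 7303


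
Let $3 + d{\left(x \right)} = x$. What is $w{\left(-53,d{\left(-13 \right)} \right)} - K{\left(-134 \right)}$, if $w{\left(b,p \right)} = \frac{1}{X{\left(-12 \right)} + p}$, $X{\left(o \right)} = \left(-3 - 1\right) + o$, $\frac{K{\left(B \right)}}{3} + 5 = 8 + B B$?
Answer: $- \frac{1724065}{32} \approx -53877.0$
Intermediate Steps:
$d{\left(x \right)} = -3 + x$
$K{\left(B \right)} = 9 + 3 B^{2}$ ($K{\left(B \right)} = -15 + 3 \left(8 + B B\right) = -15 + 3 \left(8 + B^{2}\right) = -15 + \left(24 + 3 B^{2}\right) = 9 + 3 B^{2}$)
$X{\left(o \right)} = -4 + o$
$w{\left(b,p \right)} = \frac{1}{-16 + p}$ ($w{\left(b,p \right)} = \frac{1}{\left(-4 - 12\right) + p} = \frac{1}{-16 + p}$)
$w{\left(-53,d{\left(-13 \right)} \right)} - K{\left(-134 \right)} = \frac{1}{-16 - 16} - \left(9 + 3 \left(-134\right)^{2}\right) = \frac{1}{-16 - 16} - \left(9 + 3 \cdot 17956\right) = \frac{1}{-32} - \left(9 + 53868\right) = - \frac{1}{32} - 53877 = - \frac{1724065}{32}$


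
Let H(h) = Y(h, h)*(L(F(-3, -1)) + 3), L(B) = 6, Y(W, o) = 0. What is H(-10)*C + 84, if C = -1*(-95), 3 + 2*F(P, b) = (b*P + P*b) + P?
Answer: 84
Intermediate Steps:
F(P, b) = -3/2 + P/2 + P*b (F(P, b) = -3/2 + ((b*P + P*b) + P)/2 = -3/2 + ((P*b + P*b) + P)/2 = -3/2 + (2*P*b + P)/2 = -3/2 + (P + 2*P*b)/2 = -3/2 + (P/2 + P*b) = -3/2 + P/2 + P*b)
C = 95
H(h) = 0 (H(h) = 0*(6 + 3) = 0*9 = 0)
H(-10)*C + 84 = 0*95 + 84 = 0 + 84 = 84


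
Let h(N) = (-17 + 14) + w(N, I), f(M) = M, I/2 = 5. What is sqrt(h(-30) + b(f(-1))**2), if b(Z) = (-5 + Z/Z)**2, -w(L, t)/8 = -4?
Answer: sqrt(285) ≈ 16.882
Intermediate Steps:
I = 10 (I = 2*5 = 10)
w(L, t) = 32 (w(L, t) = -8*(-4) = 32)
b(Z) = 16 (b(Z) = (-5 + 1)**2 = (-4)**2 = 16)
h(N) = 29 (h(N) = (-17 + 14) + 32 = -3 + 32 = 29)
sqrt(h(-30) + b(f(-1))**2) = sqrt(29 + 16**2) = sqrt(29 + 256) = sqrt(285)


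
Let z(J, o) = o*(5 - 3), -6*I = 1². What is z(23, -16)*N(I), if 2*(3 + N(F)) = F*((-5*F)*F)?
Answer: 2582/27 ≈ 95.630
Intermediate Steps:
I = -⅙ (I = -⅙*1² = -⅙*1 = -⅙ ≈ -0.16667)
z(J, o) = 2*o (z(J, o) = o*2 = 2*o)
N(F) = -3 - 5*F³/2 (N(F) = -3 + (F*((-5*F)*F))/2 = -3 + (F*(-5*F²))/2 = -3 + (-5*F³)/2 = -3 - 5*F³/2)
z(23, -16)*N(I) = (2*(-16))*(-3 - 5*(-⅙)³/2) = -32*(-3 - 5/2*(-1/216)) = -32*(-3 + 5/432) = -32*(-1291/432) = 2582/27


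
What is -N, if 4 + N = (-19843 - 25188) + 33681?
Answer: 11354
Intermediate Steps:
N = -11354 (N = -4 + ((-19843 - 25188) + 33681) = -4 + (-45031 + 33681) = -4 - 11350 = -11354)
-N = -1*(-11354) = 11354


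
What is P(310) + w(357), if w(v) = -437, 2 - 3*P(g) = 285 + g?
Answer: -1904/3 ≈ -634.67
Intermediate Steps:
P(g) = -283/3 - g/3 (P(g) = 2/3 - (285 + g)/3 = 2/3 + (-95 - g/3) = -283/3 - g/3)
P(310) + w(357) = (-283/3 - 1/3*310) - 437 = (-283/3 - 310/3) - 437 = -593/3 - 437 = -1904/3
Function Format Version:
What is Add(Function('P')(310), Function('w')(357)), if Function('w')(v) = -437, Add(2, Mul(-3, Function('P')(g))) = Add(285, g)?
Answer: Rational(-1904, 3) ≈ -634.67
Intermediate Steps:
Function('P')(g) = Add(Rational(-283, 3), Mul(Rational(-1, 3), g)) (Function('P')(g) = Add(Rational(2, 3), Mul(Rational(-1, 3), Add(285, g))) = Add(Rational(2, 3), Add(-95, Mul(Rational(-1, 3), g))) = Add(Rational(-283, 3), Mul(Rational(-1, 3), g)))
Add(Function('P')(310), Function('w')(357)) = Add(Add(Rational(-283, 3), Mul(Rational(-1, 3), 310)), -437) = Add(Add(Rational(-283, 3), Rational(-310, 3)), -437) = Add(Rational(-593, 3), -437) = Rational(-1904, 3)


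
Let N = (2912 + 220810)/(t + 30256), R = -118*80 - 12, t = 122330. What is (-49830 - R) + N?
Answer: -342271877/8477 ≈ -40377.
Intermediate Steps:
R = -9452 (R = -9440 - 12 = -9452)
N = 12429/8477 (N = (2912 + 220810)/(122330 + 30256) = 223722/152586 = 223722*(1/152586) = 12429/8477 ≈ 1.4662)
(-49830 - R) + N = (-49830 - 1*(-9452)) + 12429/8477 = (-49830 + 9452) + 12429/8477 = -40378 + 12429/8477 = -342271877/8477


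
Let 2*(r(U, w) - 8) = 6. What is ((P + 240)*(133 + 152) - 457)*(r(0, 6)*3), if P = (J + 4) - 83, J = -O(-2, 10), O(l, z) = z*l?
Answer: 1687224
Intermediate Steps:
O(l, z) = l*z
r(U, w) = 11 (r(U, w) = 8 + (½)*6 = 8 + 3 = 11)
J = 20 (J = -(-2)*10 = -1*(-20) = 20)
P = -59 (P = (20 + 4) - 83 = 24 - 83 = -59)
((P + 240)*(133 + 152) - 457)*(r(0, 6)*3) = ((-59 + 240)*(133 + 152) - 457)*(11*3) = (181*285 - 457)*33 = (51585 - 457)*33 = 51128*33 = 1687224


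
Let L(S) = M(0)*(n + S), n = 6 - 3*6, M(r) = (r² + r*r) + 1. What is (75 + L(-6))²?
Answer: 3249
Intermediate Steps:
M(r) = 1 + 2*r² (M(r) = (r² + r²) + 1 = 2*r² + 1 = 1 + 2*r²)
n = -12 (n = 6 - 18 = -12)
L(S) = -12 + S (L(S) = (1 + 2*0²)*(-12 + S) = (1 + 2*0)*(-12 + S) = (1 + 0)*(-12 + S) = 1*(-12 + S) = -12 + S)
(75 + L(-6))² = (75 + (-12 - 6))² = (75 - 18)² = 57² = 3249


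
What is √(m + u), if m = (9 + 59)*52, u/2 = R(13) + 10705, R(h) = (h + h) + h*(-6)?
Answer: √24842 ≈ 157.61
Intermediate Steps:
R(h) = -4*h (R(h) = 2*h - 6*h = -4*h)
u = 21306 (u = 2*(-4*13 + 10705) = 2*(-52 + 10705) = 2*10653 = 21306)
m = 3536 (m = 68*52 = 3536)
√(m + u) = √(3536 + 21306) = √24842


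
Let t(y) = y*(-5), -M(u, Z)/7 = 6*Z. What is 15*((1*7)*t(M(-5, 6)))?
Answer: 132300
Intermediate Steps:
M(u, Z) = -42*Z
t(y) = -5*y
15*((1*7)*t(M(-5, 6))) = 15*((1*7)*(-(-210)*6)) = 15*(7*(-5*(-252))) = 15*(7*1260) = 15*8820 = 132300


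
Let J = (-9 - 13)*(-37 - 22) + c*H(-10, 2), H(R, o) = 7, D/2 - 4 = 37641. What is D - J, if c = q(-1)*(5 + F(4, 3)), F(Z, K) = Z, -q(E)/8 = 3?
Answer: 75504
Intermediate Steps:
q(E) = -24 (q(E) = -8*3 = -24)
D = 75290 (D = 8 + 2*37641 = 8 + 75282 = 75290)
c = -216 (c = -24*(5 + 4) = -24*9 = -216)
J = -214 (J = (-9 - 13)*(-37 - 22) - 216*7 = -22*(-59) - 1512 = 1298 - 1512 = -214)
D - J = 75290 - 1*(-214) = 75290 + 214 = 75504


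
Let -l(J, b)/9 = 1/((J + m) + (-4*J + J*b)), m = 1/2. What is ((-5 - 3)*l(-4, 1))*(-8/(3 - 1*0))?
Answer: -384/17 ≈ -22.588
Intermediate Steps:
m = ½ ≈ 0.50000
l(J, b) = -9/(½ - 3*J + J*b) (l(J, b) = -9/((J + ½) + (-4*J + J*b)) = -9/((½ + J) + (-4*J + J*b)) = -9/(½ - 3*J + J*b))
((-5 - 3)*l(-4, 1))*(-8/(3 - 1*0)) = ((-5 - 3)*(-18/(1 - 6*(-4) + 2*(-4)*1)))*(-8/(3 - 1*0)) = (-(-144)/(1 + 24 - 8))*(-8/(3 + 0)) = (-(-144)/17)*(-8/3) = (-(-144)/17)*(-8*⅓) = -8*(-18/17)*(-8/3) = (144/17)*(-8/3) = -384/17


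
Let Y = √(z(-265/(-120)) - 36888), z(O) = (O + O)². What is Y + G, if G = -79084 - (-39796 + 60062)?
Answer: -99350 + I*√5309063/12 ≈ -99350.0 + 192.01*I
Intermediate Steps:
z(O) = 4*O² (z(O) = (2*O)² = 4*O²)
Y = I*√5309063/12 (Y = √(4*(-265/(-120))² - 36888) = √(4*(-265*(-1/120))² - 36888) = √(4*(53/24)² - 36888) = √(4*(2809/576) - 36888) = √(2809/144 - 36888) = √(-5309063/144) = I*√5309063/12 ≈ 192.01*I)
G = -99350 (G = -79084 - 1*20266 = -79084 - 20266 = -99350)
Y + G = I*√5309063/12 - 99350 = -99350 + I*√5309063/12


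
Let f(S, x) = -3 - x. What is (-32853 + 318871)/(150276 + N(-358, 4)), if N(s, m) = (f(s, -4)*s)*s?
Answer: 143009/139220 ≈ 1.0272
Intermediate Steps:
N(s, m) = s**2 (N(s, m) = ((-3 - 1*(-4))*s)*s = ((-3 + 4)*s)*s = (1*s)*s = s*s = s**2)
(-32853 + 318871)/(150276 + N(-358, 4)) = (-32853 + 318871)/(150276 + (-358)**2) = 286018/(150276 + 128164) = 286018/278440 = 286018*(1/278440) = 143009/139220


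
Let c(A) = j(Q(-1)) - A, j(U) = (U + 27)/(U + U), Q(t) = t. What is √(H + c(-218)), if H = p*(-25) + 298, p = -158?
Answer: √4453 ≈ 66.731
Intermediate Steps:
H = 4248 (H = -158*(-25) + 298 = 3950 + 298 = 4248)
j(U) = (27 + U)/(2*U) (j(U) = (27 + U)/((2*U)) = (27 + U)*(1/(2*U)) = (27 + U)/(2*U))
c(A) = -13 - A (c(A) = (½)*(27 - 1)/(-1) - A = (½)*(-1)*26 - A = -13 - A)
√(H + c(-218)) = √(4248 + (-13 - 1*(-218))) = √(4248 + (-13 + 218)) = √(4248 + 205) = √4453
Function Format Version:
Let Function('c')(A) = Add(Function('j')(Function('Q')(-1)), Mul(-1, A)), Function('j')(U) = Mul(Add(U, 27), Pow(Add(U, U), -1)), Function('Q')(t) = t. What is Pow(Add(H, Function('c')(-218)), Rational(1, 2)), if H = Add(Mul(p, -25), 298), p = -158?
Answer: Pow(4453, Rational(1, 2)) ≈ 66.731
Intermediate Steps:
H = 4248 (H = Add(Mul(-158, -25), 298) = Add(3950, 298) = 4248)
Function('j')(U) = Mul(Rational(1, 2), Pow(U, -1), Add(27, U)) (Function('j')(U) = Mul(Add(27, U), Pow(Mul(2, U), -1)) = Mul(Add(27, U), Mul(Rational(1, 2), Pow(U, -1))) = Mul(Rational(1, 2), Pow(U, -1), Add(27, U)))
Function('c')(A) = Add(-13, Mul(-1, A)) (Function('c')(A) = Add(Mul(Rational(1, 2), Pow(-1, -1), Add(27, -1)), Mul(-1, A)) = Add(Mul(Rational(1, 2), -1, 26), Mul(-1, A)) = Add(-13, Mul(-1, A)))
Pow(Add(H, Function('c')(-218)), Rational(1, 2)) = Pow(Add(4248, Add(-13, Mul(-1, -218))), Rational(1, 2)) = Pow(Add(4248, Add(-13, 218)), Rational(1, 2)) = Pow(Add(4248, 205), Rational(1, 2)) = Pow(4453, Rational(1, 2))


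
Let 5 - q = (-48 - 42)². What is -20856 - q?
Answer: -12761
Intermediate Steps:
q = -8095 (q = 5 - (-48 - 42)² = 5 - 1*(-90)² = 5 - 1*8100 = 5 - 8100 = -8095)
-20856 - q = -20856 - 1*(-8095) = -20856 + 8095 = -12761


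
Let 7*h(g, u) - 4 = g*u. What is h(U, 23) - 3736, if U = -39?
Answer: -27045/7 ≈ -3863.6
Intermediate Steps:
h(g, u) = 4/7 + g*u/7 (h(g, u) = 4/7 + (g*u)/7 = 4/7 + g*u/7)
h(U, 23) - 3736 = (4/7 + (1/7)*(-39)*23) - 3736 = (4/7 - 897/7) - 3736 = -893/7 - 3736 = -27045/7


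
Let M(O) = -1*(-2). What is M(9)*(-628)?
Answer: -1256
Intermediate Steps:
M(O) = 2
M(9)*(-628) = 2*(-628) = -1256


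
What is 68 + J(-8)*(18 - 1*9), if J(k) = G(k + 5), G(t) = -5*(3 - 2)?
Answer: 23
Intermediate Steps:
G(t) = -5 (G(t) = -5*1 = -5)
J(k) = -5
68 + J(-8)*(18 - 1*9) = 68 - 5*(18 - 1*9) = 68 - 5*(18 - 9) = 68 - 5*9 = 68 - 45 = 23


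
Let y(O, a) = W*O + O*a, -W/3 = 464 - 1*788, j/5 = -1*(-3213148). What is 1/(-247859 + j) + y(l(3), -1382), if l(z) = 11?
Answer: -71338643309/15817881 ≈ -4510.0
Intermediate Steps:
j = 16065740 (j = 5*(-1*(-3213148)) = 5*3213148 = 16065740)
W = 972 (W = -3*(464 - 1*788) = -3*(464 - 788) = -3*(-324) = 972)
y(O, a) = 972*O + O*a
1/(-247859 + j) + y(l(3), -1382) = 1/(-247859 + 16065740) + 11*(972 - 1382) = 1/15817881 + 11*(-410) = 1/15817881 - 4510 = -71338643309/15817881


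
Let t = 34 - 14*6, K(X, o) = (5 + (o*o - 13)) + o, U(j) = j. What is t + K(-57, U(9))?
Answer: 32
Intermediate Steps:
K(X, o) = -8 + o + o² (K(X, o) = (5 + (o² - 13)) + o = (5 + (-13 + o²)) + o = (-8 + o²) + o = -8 + o + o²)
t = -50 (t = 34 - 84 = -50)
t + K(-57, U(9)) = -50 + (-8 + 9 + 9²) = -50 + (-8 + 9 + 81) = -50 + 82 = 32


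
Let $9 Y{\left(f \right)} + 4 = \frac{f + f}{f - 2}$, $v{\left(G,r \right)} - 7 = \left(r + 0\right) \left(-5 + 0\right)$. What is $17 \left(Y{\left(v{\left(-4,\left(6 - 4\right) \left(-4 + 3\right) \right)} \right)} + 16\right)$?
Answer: $\frac{36278}{135} \approx 268.73$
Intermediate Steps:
$v{\left(G,r \right)} = 7 - 5 r$ ($v{\left(G,r \right)} = 7 + \left(r + 0\right) \left(-5 + 0\right) = 7 + r \left(-5\right) = 7 - 5 r$)
$Y{\left(f \right)} = - \frac{4}{9} + \frac{2 f}{9 \left(-2 + f\right)}$ ($Y{\left(f \right)} = - \frac{4}{9} + \frac{\left(f + f\right) \frac{1}{f - 2}}{9} = - \frac{4}{9} + \frac{2 f \frac{1}{-2 + f}}{9} = - \frac{4}{9} + \frac{2 f}{9 \left(-2 + f\right)}$)
$17 \left(Y{\left(v{\left(-4,\left(6 - 4\right) \left(-4 + 3\right) \right)} \right)} + 16\right) = 17 \left(\frac{2 \left(4 - \left(7 - 5 \left(6 - 4\right) \left(-4 + 3\right)\right)\right)}{9 \left(-2 - \left(-7 + 5 \left(6 - 4\right) \left(-4 + 3\right)\right)\right)} + 16\right) = 17 \left(\frac{2 \left(4 - \left(7 - 5 \cdot 2 \left(-1\right)\right)\right)}{9 \left(-2 - \left(-7 + 5 \cdot 2 \left(-1\right)\right)\right)} + 16\right) = 17 \left(\frac{2 \left(4 - \left(7 - -10\right)\right)}{9 \left(-2 + \left(7 - -10\right)\right)} + 16\right) = 17 \left(\frac{2 \left(4 - \left(7 + 10\right)\right)}{9 \left(-2 + \left(7 + 10\right)\right)} + 16\right) = 17 \left(\frac{2 \left(4 - 17\right)}{9 \left(-2 + 17\right)} + 16\right) = 17 \left(\frac{2 \left(4 - 17\right)}{9 \cdot 15} + 16\right) = 17 \left(\frac{2}{9} \cdot \frac{1}{15} \left(-13\right) + 16\right) = 17 \left(- \frac{26}{135} + 16\right) = 17 \cdot \frac{2134}{135} = \frac{36278}{135}$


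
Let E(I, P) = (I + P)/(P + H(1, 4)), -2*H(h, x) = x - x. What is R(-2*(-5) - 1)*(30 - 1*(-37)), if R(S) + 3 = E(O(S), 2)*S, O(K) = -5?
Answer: -2211/2 ≈ -1105.5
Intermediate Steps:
H(h, x) = 0 (H(h, x) = -(x - x)/2 = -1/2*0 = 0)
E(I, P) = (I + P)/P (E(I, P) = (I + P)/(P + 0) = (I + P)/P)
R(S) = -3 - 3*S/2 (R(S) = -3 + ((-5 + 2)/2)*S = -3 + ((1/2)*(-3))*S = -3 - 3*S/2)
R(-2*(-5) - 1)*(30 - 1*(-37)) = (-3 - 3*(-2*(-5) - 1)/2)*(30 - 1*(-37)) = (-3 - 3*(10 - 1)/2)*(30 + 37) = (-3 - 3/2*9)*67 = (-3 - 27/2)*67 = -33/2*67 = -2211/2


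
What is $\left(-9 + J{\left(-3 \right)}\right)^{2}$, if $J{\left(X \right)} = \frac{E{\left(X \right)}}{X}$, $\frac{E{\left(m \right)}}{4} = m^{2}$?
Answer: $441$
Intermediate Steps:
$E{\left(m \right)} = 4 m^{2}$
$J{\left(X \right)} = 4 X$ ($J{\left(X \right)} = \frac{4 X^{2}}{X} = 4 X$)
$\left(-9 + J{\left(-3 \right)}\right)^{2} = \left(-9 + 4 \left(-3\right)\right)^{2} = \left(-9 - 12\right)^{2} = \left(-21\right)^{2} = 441$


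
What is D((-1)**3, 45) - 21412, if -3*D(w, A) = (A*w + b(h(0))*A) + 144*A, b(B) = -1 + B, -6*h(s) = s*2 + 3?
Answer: -47069/2 ≈ -23535.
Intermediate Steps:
h(s) = -1/2 - s/3 (h(s) = -(s*2 + 3)/6 = -(2*s + 3)/6 = -(3 + 2*s)/6 = -1/2 - s/3)
D(w, A) = -95*A/2 - A*w/3 (D(w, A) = -((A*w + (-1 + (-1/2 - 1/3*0))*A) + 144*A)/3 = -((A*w + (-1 + (-1/2 + 0))*A) + 144*A)/3 = -((A*w + (-1 - 1/2)*A) + 144*A)/3 = -((A*w - 3*A/2) + 144*A)/3 = -((-3*A/2 + A*w) + 144*A)/3 = -(285*A/2 + A*w)/3 = -95*A/2 - A*w/3)
D((-1)**3, 45) - 21412 = -1/6*45*(285 + 2*(-1)**3) - 21412 = -1/6*45*(285 + 2*(-1)) - 21412 = -1/6*45*(285 - 2) - 21412 = -1/6*45*283 - 21412 = -4245/2 - 21412 = -47069/2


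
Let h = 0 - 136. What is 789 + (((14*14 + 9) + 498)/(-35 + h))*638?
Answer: -16505/9 ≈ -1833.9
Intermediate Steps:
h = -136
789 + (((14*14 + 9) + 498)/(-35 + h))*638 = 789 + (((14*14 + 9) + 498)/(-35 - 136))*638 = 789 + (((196 + 9) + 498)/(-171))*638 = 789 + ((205 + 498)*(-1/171))*638 = 789 + (703*(-1/171))*638 = 789 - 37/9*638 = 789 - 23606/9 = -16505/9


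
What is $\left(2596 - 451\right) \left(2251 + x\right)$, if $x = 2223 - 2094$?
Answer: $5105100$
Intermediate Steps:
$x = 129$
$\left(2596 - 451\right) \left(2251 + x\right) = \left(2596 - 451\right) \left(2251 + 129\right) = 2145 \cdot 2380 = 5105100$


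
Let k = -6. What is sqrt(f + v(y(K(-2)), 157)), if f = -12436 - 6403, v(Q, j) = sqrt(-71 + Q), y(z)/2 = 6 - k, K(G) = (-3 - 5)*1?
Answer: sqrt(-18839 + I*sqrt(47)) ≈ 0.025 + 137.26*I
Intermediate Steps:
K(G) = -8 (K(G) = -8*1 = -8)
y(z) = 24 (y(z) = 2*(6 - 1*(-6)) = 2*(6 + 6) = 2*12 = 24)
f = -18839
sqrt(f + v(y(K(-2)), 157)) = sqrt(-18839 + sqrt(-71 + 24)) = sqrt(-18839 + sqrt(-47)) = sqrt(-18839 + I*sqrt(47))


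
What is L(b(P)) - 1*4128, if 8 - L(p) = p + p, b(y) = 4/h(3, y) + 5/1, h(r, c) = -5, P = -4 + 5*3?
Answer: -20642/5 ≈ -4128.4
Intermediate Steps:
P = 11 (P = -4 + 15 = 11)
b(y) = 21/5 (b(y) = 4/(-5) + 5/1 = 4*(-1/5) + 5*1 = -4/5 + 5 = 21/5)
L(p) = 8 - 2*p (L(p) = 8 - (p + p) = 8 - 2*p)
L(b(P)) - 1*4128 = (8 - 2*21/5) - 1*4128 = (8 - 42/5) - 4128 = -2/5 - 4128 = -20642/5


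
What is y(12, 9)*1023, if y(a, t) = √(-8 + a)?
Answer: 2046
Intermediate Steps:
y(12, 9)*1023 = √(-8 + 12)*1023 = √4*1023 = 2*1023 = 2046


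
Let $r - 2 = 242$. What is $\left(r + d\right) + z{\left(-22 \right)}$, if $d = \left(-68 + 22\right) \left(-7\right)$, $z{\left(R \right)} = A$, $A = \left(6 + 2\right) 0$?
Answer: $566$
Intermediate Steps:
$r = 244$ ($r = 2 + 242 = 244$)
$A = 0$ ($A = 8 \cdot 0 = 0$)
$z{\left(R \right)} = 0$
$d = 322$ ($d = \left(-46\right) \left(-7\right) = 322$)
$\left(r + d\right) + z{\left(-22 \right)} = \left(244 + 322\right) + 0 = 566 + 0 = 566$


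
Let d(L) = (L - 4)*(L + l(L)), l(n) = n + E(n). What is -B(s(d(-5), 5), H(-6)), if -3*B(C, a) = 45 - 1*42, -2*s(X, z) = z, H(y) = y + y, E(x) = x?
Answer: 1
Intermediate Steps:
H(y) = 2*y
l(n) = 2*n (l(n) = n + n = 2*n)
d(L) = 3*L*(-4 + L) (d(L) = (L - 4)*(L + 2*L) = (-4 + L)*(3*L) = 3*L*(-4 + L))
s(X, z) = -z/2
B(C, a) = -1 (B(C, a) = -(45 - 1*42)/3 = -(45 - 42)/3 = -⅓*3 = -1)
-B(s(d(-5), 5), H(-6)) = -1*(-1) = 1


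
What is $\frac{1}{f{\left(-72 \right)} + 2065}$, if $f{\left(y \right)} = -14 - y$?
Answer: $\frac{1}{2123} \approx 0.00047103$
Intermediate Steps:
$\frac{1}{f{\left(-72 \right)} + 2065} = \frac{1}{\left(-14 - -72\right) + 2065} = \frac{1}{\left(-14 + 72\right) + 2065} = \frac{1}{58 + 2065} = \frac{1}{2123}$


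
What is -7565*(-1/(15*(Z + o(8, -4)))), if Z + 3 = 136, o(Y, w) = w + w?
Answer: 1513/375 ≈ 4.0347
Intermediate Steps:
o(Y, w) = 2*w
Z = 133 (Z = -3 + 136 = 133)
-7565*(-1/(15*(Z + o(8, -4)))) = -7565*(-1/(15*(133 + 2*(-4)))) = -7565*(-1/(15*(133 - 8))) = -7565/(125*(-15)) = -7565/(-1875) = -7565*(-1/1875) = 1513/375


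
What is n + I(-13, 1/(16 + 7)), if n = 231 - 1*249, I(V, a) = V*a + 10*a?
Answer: -417/23 ≈ -18.130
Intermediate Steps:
I(V, a) = 10*a + V*a
n = -18 (n = 231 - 249 = -18)
n + I(-13, 1/(16 + 7)) = -18 + (10 - 13)/(16 + 7) = -18 - 3/23 = -417/23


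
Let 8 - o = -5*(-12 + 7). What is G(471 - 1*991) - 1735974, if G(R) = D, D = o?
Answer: -1735991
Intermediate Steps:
o = -17 (o = 8 - (-5)*(-12 + 7) = 8 - (-5)*(-5) = 8 - 1*25 = 8 - 25 = -17)
D = -17
G(R) = -17
G(471 - 1*991) - 1735974 = -17 - 1735974 = -1735991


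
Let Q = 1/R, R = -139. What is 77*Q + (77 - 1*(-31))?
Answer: 14935/139 ≈ 107.45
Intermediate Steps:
Q = -1/139 (Q = 1/(-139) = -1/139 ≈ -0.0071942)
77*Q + (77 - 1*(-31)) = 77*(-1/139) + (77 - 1*(-31)) = -77/139 + (77 + 31) = -77/139 + 108 = 14935/139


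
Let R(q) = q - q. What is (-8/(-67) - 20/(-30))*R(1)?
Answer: 0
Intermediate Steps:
R(q) = 0
(-8/(-67) - 20/(-30))*R(1) = (-8/(-67) - 20/(-30))*0 = (-8*(-1/67) - 20*(-1/30))*0 = (8/67 + 2/3)*0 = (158/201)*0 = 0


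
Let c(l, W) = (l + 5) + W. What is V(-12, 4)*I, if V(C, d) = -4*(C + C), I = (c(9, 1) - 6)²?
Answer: 7776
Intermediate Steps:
c(l, W) = 5 + W + l (c(l, W) = (5 + l) + W = 5 + W + l)
I = 81 (I = ((5 + 1 + 9) - 6)² = (15 - 6)² = 9² = 81)
V(C, d) = -8*C
V(-12, 4)*I = -8*(-12)*81 = 96*81 = 7776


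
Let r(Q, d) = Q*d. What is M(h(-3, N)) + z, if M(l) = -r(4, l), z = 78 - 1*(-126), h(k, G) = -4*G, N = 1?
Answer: 220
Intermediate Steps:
z = 204 (z = 78 + 126 = 204)
M(l) = -4*l
M(h(-3, N)) + z = -(-16) + 204 = -4*(-4) + 204 = 16 + 204 = 220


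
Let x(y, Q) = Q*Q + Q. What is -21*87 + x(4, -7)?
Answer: -1785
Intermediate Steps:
x(y, Q) = Q + Q² (x(y, Q) = Q² + Q = Q + Q²)
-21*87 + x(4, -7) = -21*87 - 7*(1 - 7) = -1827 - 7*(-6) = -1827 + 42 = -1785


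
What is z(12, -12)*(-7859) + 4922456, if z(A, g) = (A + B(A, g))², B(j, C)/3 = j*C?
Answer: -1381405144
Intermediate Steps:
B(j, C) = 3*C*j (B(j, C) = 3*(j*C) = 3*(C*j) = 3*C*j)
z(A, g) = (A + 3*A*g)² (z(A, g) = (A + 3*g*A)² = (A + 3*A*g)²)
z(12, -12)*(-7859) + 4922456 = (12²*(1 + 3*(-12))²)*(-7859) + 4922456 = (144*(1 - 36)²)*(-7859) + 4922456 = (144*(-35)²)*(-7859) + 4922456 = (144*1225)*(-7859) + 4922456 = 176400*(-7859) + 4922456 = -1386327600 + 4922456 = -1381405144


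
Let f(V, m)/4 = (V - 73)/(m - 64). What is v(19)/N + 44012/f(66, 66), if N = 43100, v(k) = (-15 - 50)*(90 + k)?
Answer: -189701639/60340 ≈ -3143.9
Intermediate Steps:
f(V, m) = 4*(-73 + V)/(-64 + m) (f(V, m) = 4*((V - 73)/(m - 64)) = 4*((-73 + V)/(-64 + m)) = 4*(-73 + V)/(-64 + m))
v(k) = -5850 - 65*k (v(k) = -65*(90 + k) = -5850 - 65*k)
v(19)/N + 44012/f(66, 66) = (-5850 - 65*19)/43100 + 44012/((4*(-73 + 66)/(-64 + 66))) = (-5850 - 1235)*(1/43100) + 44012/((4*(-7)/2)) = -7085*1/43100 + 44012/((4*(½)*(-7))) = -1417/8620 + 44012/(-14) = -1417/8620 + 44012*(-1/14) = -1417/8620 - 22006/7 = -189701639/60340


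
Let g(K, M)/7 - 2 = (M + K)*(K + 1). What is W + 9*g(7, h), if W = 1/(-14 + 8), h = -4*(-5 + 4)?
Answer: 34019/6 ≈ 5669.8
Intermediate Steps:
h = 4 (h = -4*(-1) = 4)
g(K, M) = 14 + 7*(1 + K)*(K + M) (g(K, M) = 14 + 7*((M + K)*(K + 1)) = 14 + 7*((K + M)*(1 + K)) = 14 + 7*((1 + K)*(K + M)) = 14 + 7*(1 + K)*(K + M))
W = -1/6 (W = 1/(-6) = -1/6 ≈ -0.16667)
W + 9*g(7, h) = -1/6 + 9*(14 + 7*7 + 7*4 + 7*7**2 + 7*7*4) = -1/6 + 9*(14 + 49 + 28 + 7*49 + 196) = -1/6 + 9*(14 + 49 + 28 + 343 + 196) = -1/6 + 9*630 = -1/6 + 5670 = 34019/6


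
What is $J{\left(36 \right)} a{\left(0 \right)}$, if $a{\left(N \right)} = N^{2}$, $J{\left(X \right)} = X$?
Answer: $0$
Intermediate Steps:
$J{\left(36 \right)} a{\left(0 \right)} = 36 \cdot 0^{2} = 36 \cdot 0 = 0$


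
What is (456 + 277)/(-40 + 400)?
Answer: 733/360 ≈ 2.0361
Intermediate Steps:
(456 + 277)/(-40 + 400) = 733/360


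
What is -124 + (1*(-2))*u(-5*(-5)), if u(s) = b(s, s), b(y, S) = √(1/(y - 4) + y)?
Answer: -124 - 2*√11046/21 ≈ -134.01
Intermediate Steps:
b(y, S) = √(y + 1/(-4 + y)) (b(y, S) = √(1/(-4 + y) + y) = √(y + 1/(-4 + y)))
u(s) = √((1 + s*(-4 + s))/(-4 + s))
-124 + (1*(-2))*u(-5*(-5)) = -124 + (1*(-2))*√((1 + (-5*(-5))*(-4 - 5*(-5)))/(-4 - 5*(-5))) = -124 - 2*√(1 + 25*(-4 + 25))/√(-4 + 25) = -124 - 2*√21*√(1 + 25*21)/21 = -124 - 2*√21*√(1 + 525)/21 = -124 - 2*√11046/21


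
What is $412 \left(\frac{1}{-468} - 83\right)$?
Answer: $- \frac{4001035}{117} \approx -34197.0$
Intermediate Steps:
$412 \left(\frac{1}{-468} - 83\right) = 412 \left(- \frac{1}{468} - 83\right) = 412 \left(- \frac{38845}{468}\right) = - \frac{4001035}{117}$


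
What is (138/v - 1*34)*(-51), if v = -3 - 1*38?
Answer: 78132/41 ≈ 1905.7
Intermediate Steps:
v = -41 (v = -3 - 38 = -41)
(138/v - 1*34)*(-51) = (138/(-41) - 1*34)*(-51) = (138*(-1/41) - 34)*(-51) = (-138/41 - 34)*(-51) = -1532/41*(-51) = 78132/41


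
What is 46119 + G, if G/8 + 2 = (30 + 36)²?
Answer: 80951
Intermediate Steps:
G = 34832 (G = -16 + 8*(30 + 36)² = -16 + 8*66² = -16 + 8*4356 = -16 + 34848 = 34832)
46119 + G = 46119 + 34832 = 80951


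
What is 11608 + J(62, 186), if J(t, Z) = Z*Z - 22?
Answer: 46182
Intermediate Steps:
J(t, Z) = -22 + Z² (J(t, Z) = Z² - 22 = -22 + Z²)
11608 + J(62, 186) = 11608 + (-22 + 186²) = 11608 + (-22 + 34596) = 11608 + 34574 = 46182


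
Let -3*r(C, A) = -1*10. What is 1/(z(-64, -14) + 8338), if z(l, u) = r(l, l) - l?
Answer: 3/25216 ≈ 0.00011897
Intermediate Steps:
r(C, A) = 10/3 (r(C, A) = -(-1)*10/3 = -1/3*(-10) = 10/3)
z(l, u) = 10/3 - l
1/(z(-64, -14) + 8338) = 1/((10/3 - 1*(-64)) + 8338) = 1/((10/3 + 64) + 8338) = 1/(202/3 + 8338) = 1/(25216/3) = 3/25216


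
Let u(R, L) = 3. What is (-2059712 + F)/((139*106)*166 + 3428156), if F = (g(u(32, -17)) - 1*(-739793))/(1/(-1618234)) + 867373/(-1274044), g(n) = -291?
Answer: -138603170222464663/680339496000 ≈ -2.0373e+5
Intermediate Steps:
F = -1524632248283395965/1274044 (F = (-291 - 1*(-739793))/(1/(-1618234)) + 867373/(-1274044) = (-291 + 739793)/(-1/1618234) + 867373*(-1/1274044) = 739502*(-1618234) - 867373/1274044 = -1196687279468 - 867373/1274044 = -1524632248283395965/1274044 ≈ -1.1967e+12)
(-2059712 + F)/((139*106)*166 + 3428156) = (-2059712 - 1524632248283395965/1274044)/((139*106)*166 + 3428156) = -1524634872447111293/(1274044*(14734*166 + 3428156)) = -1524634872447111293/(1274044*(2445844 + 3428156)) = -1524634872447111293/1274044/5874000 = -1524634872447111293/1274044*1/5874000 = -138603170222464663/680339496000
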